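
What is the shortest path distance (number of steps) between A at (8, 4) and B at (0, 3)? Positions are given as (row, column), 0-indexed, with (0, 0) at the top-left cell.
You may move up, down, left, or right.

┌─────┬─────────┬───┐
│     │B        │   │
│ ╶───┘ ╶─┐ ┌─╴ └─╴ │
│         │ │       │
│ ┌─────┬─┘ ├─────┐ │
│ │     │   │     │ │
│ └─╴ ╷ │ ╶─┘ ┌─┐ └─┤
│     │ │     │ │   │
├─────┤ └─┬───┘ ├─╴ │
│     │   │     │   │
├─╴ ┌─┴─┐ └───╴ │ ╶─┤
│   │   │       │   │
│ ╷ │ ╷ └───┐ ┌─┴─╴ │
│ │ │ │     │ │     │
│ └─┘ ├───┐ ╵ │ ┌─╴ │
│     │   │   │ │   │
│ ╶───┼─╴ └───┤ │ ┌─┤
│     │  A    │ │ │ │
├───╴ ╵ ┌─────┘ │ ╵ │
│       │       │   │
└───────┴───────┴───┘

Finding path from (8, 4) to (0, 3):
Path: (8,4) → (8,3) → (9,3) → (9,2) → (8,2) → (8,1) → (8,0) → (7,0) → (7,1) → (7,2) → (6,2) → (5,2) → (5,3) → (6,3) → (6,4) → (6,5) → (7,5) → (7,6) → (6,6) → (5,6) → (5,5) → (5,4) → (4,4) → (4,3) → (3,3) → (2,3) → (2,2) → (3,2) → (3,1) → (3,0) → (2,0) → (1,0) → (1,1) → (1,2) → (1,3) → (0,3)
Distance: 35 steps

Solution:

┌─────┬─────────┬───┐
│     │B        │   │
│ ╶───┘ ╶─┐ ┌─╴ └─╴ │
│↱ → → ↑  │ │       │
│ ┌─────┬─┘ ├─────┐ │
│↑│  ↓ ↰│   │     │ │
│ └─╴ ╷ │ ╶─┘ ┌─┐ └─┤
│↑ ← ↲│↑│     │ │   │
├─────┤ └─┬───┘ ├─╴ │
│     │↑ ↰│     │   │
├─╴ ┌─┴─┐ └───╴ │ ╶─┤
│   │↱ ↓│↑ ← ↰  │   │
│ ╷ │ ╷ └───┐ ┌─┴─╴ │
│ │ │↑│↳ → ↓│↑│     │
│ └─┘ ├───┐ ╵ │ ┌─╴ │
│↱ → ↑│   │↳ ↑│ │   │
│ ╶───┼─╴ └───┤ │ ┌─┤
│↑ ← ↰│↓ A    │ │ │ │
├───╴ ╵ ┌─────┘ │ ╵ │
│    ↑ ↲│       │   │
└───────┴───────┴───┘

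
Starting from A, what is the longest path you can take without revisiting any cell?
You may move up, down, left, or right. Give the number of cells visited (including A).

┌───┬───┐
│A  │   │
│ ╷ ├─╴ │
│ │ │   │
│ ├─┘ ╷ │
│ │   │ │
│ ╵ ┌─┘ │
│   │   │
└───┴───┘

Finding longest simple path using DFS:
Start: (0, 0)
Longest path visits 12 cells
Path: A → down → down → down → right → up → right → up → right → down → down → left

Solution:

┌───┬───┐
│A  │   │
│ ╷ ├─╴ │
│↓│ │↱ ↓│
│ ├─┘ ╷ │
│↓│↱ ↑│↓│
│ ╵ ┌─┘ │
│↳ ↑│B ↲│
└───┴───┘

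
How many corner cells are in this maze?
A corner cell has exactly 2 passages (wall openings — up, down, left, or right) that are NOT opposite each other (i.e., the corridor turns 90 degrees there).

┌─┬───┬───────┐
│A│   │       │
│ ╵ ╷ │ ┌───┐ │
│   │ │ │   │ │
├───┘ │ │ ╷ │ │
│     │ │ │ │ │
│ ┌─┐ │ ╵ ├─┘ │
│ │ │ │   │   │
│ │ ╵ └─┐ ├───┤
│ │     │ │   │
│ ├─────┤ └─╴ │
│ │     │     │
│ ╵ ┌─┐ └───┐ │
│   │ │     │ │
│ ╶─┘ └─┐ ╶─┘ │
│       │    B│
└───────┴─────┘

Counting corner cells (2 non-opposite passages):
Total corners: 21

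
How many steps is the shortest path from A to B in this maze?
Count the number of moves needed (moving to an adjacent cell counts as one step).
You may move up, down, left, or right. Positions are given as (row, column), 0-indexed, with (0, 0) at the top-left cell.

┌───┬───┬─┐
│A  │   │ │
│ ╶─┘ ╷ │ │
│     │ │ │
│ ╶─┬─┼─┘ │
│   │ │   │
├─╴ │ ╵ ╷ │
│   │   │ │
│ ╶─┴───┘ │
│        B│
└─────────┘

Using BFS to find shortest path:
Start: (0, 0), End: (4, 4)
Path found:
(0,0) → (1,0) → (2,0) → (2,1) → (3,1) → (3,0) → (4,0) → (4,1) → (4,2) → (4,3) → (4,4)
Number of steps: 10

Solution:

┌───┬───┬─┐
│A  │   │ │
│ ╶─┘ ╷ │ │
│↓    │ │ │
│ ╶─┬─┼─┘ │
│↳ ↓│ │   │
├─╴ │ ╵ ╷ │
│↓ ↲│   │ │
│ ╶─┴───┘ │
│↳ → → → B│
└─────────┘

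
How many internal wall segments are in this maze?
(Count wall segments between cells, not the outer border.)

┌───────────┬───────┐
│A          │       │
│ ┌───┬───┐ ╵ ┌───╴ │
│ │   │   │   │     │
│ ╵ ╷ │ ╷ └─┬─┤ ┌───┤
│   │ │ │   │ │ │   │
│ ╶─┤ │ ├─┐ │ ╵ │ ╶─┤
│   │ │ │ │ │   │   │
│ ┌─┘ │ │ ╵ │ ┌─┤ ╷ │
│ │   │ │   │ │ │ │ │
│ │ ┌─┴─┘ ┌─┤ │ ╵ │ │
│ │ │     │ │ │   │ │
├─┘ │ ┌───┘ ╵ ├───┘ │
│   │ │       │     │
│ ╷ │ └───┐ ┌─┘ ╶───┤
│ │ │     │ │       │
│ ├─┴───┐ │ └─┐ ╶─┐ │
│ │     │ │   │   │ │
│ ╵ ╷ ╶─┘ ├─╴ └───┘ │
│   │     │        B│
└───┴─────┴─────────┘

Counting internal wall segments:
Total internal walls: 81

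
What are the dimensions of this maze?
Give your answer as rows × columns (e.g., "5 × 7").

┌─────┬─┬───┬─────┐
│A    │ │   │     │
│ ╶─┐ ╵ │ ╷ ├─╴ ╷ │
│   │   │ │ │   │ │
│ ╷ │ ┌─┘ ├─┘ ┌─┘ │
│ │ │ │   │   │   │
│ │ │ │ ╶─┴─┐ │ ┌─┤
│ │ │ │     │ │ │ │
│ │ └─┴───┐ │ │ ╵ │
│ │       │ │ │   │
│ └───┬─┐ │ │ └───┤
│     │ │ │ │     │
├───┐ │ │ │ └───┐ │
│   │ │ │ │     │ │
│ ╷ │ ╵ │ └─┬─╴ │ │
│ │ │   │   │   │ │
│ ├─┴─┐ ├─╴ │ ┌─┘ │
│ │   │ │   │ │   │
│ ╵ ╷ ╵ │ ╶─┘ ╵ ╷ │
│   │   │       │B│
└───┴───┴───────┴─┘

Counting the maze dimensions:
Rows (vertical): 10
Columns (horizontal): 9
Dimensions: 10 × 9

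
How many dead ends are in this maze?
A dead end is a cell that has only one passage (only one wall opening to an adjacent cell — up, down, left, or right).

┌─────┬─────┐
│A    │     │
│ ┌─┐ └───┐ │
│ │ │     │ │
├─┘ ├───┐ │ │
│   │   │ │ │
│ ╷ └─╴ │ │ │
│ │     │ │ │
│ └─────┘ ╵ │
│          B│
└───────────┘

Checking each cell for number of passages:

Dead ends found at positions:
  (0, 3)
  (1, 0)
  (1, 1)
  (2, 2)
Total dead ends: 4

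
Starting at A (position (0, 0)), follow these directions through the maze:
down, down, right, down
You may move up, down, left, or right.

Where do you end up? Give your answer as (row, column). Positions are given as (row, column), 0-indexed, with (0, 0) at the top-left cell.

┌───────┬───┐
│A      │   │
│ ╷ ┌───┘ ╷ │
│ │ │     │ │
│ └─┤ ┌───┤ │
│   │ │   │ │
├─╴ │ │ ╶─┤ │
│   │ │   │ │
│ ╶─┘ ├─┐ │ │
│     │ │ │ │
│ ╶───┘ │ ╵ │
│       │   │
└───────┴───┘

Following directions step by step:
Start: (0, 0)
  down: (0, 0) → (1, 0)
  down: (1, 0) → (2, 0)
  right: (2, 0) → (2, 1)
  down: (2, 1) → (3, 1)
Final position: (3, 1)

Path taken:

┌───────┬───┐
│A      │   │
│ ╷ ┌───┘ ╷ │
│↓│ │     │ │
│ └─┤ ┌───┤ │
│↳ ↓│ │   │ │
├─╴ │ │ ╶─┤ │
│  B│ │   │ │
│ ╶─┘ ├─┐ │ │
│     │ │ │ │
│ ╶───┘ │ ╵ │
│       │   │
└───────┴───┘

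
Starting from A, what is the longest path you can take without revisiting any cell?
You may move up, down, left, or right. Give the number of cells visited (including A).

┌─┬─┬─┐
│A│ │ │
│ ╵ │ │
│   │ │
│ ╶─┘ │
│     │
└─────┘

Finding longest simple path using DFS:
Start: (0, 0)
Longest path visits 7 cells
Path: A → down → down → right → right → up → up

Solution:

┌─┬─┬─┐
│A│ │B│
│ ╵ │ │
│↓  │↑│
│ ╶─┘ │
│↳ → ↑│
└─────┘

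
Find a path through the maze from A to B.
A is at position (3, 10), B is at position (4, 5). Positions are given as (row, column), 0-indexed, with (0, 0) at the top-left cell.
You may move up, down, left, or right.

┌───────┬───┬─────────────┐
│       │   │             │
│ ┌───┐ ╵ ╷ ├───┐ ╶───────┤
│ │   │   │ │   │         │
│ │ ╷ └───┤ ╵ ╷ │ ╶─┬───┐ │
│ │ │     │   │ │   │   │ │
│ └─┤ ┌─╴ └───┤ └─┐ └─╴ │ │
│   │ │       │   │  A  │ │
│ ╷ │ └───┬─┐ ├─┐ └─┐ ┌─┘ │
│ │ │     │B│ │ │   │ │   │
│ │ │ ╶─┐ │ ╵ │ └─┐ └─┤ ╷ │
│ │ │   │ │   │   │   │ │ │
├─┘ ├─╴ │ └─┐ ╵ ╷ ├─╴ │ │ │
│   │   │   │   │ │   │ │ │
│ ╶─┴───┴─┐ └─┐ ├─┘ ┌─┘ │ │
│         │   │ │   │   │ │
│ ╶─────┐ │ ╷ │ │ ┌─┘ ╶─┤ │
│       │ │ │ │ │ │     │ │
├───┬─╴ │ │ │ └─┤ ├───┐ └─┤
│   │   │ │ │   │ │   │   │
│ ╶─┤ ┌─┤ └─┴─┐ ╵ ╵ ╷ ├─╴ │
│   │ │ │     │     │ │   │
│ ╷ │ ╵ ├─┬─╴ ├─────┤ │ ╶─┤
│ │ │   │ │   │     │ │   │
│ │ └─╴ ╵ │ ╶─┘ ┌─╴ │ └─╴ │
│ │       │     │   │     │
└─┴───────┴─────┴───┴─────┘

Finding the shortest path from (3, 10) to (4, 5):
Path length: 56 steps
Directions: left → up → left → up → right → right → right → right → down → down → down → left → down → down → down → left → down → right → down → right → down → left → down → right → down → left → left → up → up → up → left → down → left → left → up → left → up → up → left → up → left → up → up → left → left → up → up → right → right → down → right → right → down → down → left → up

Solution:

┌───────┬───┬─────────────┐
│       │   │             │
│ ┌───┐ ╵ ╷ ├───┐ ╶───────┤
│ │   │   │ │   │↱ → → → ↓│
│ │ ╷ └───┤ ╵ ╷ │ ╶─┬───┐ │
│ │ │↱ → ↓│   │ │↑ ↰│   │↓│
│ └─┤ ┌─╴ └───┤ └─┐ └─╴ │ │
│   │↑│  ↳ → ↓│   │↑ A  │↓│
│ ╷ │ └───┬─┐ ├─┐ └─┐ ┌─┘ │
│ │ │↑ ← ↰│B│↓│ │   │ │↓ ↲│
│ │ │ ╶─┐ │ ╵ │ └─┐ └─┤ ╷ │
│ │ │   │↑│↑ ↲│   │   │↓│ │
├─┘ ├─╴ │ └─┐ ╵ ╷ ├─╴ │ │ │
│   │   │↑ ↰│   │ │   │↓│ │
│ ╶─┴───┴─┐ └─┐ ├─┘ ┌─┘ │ │
│         │↑ ↰│ │   │↓ ↲│ │
│ ╶─────┐ │ ╷ │ │ ┌─┘ ╶─┤ │
│       │ │ │↑│ │ │  ↳ ↓│ │
├───┬─╴ │ │ │ └─┤ ├───┐ └─┤
│   │   │ │ │↑ ↰│ │↓ ↰│↳ ↓│
│ ╶─┤ ┌─┤ └─┴─┐ ╵ ╵ ╷ ├─╴ │
│   │ │ │     │↑ ← ↲│↑│↓ ↲│
│ ╷ │ ╵ ├─┬─╴ ├─────┤ │ ╶─┤
│ │ │   │ │   │     │↑│↳ ↓│
│ │ └─╴ ╵ │ ╶─┘ ┌─╴ │ └─╴ │
│ │       │     │   │↑ ← ↲│
└─┴───────┴─────┴───┴─────┘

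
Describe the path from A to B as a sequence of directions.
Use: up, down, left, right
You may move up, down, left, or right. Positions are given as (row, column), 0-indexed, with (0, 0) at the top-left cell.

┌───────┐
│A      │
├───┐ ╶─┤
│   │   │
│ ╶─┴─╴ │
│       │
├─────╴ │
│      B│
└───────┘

Finding the path and converting it to directions:
Path through cells: (0,0) → (0,1) → (0,2) → (1,2) → (1,3) → (2,3) → (3,3)
Directions: right, right, down, right, down, down

Solution:

┌───────┐
│A → ↓  │
├───┐ ╶─┤
│   │↳ ↓│
│ ╶─┴─╴ │
│      ↓│
├─────╴ │
│      B│
└───────┘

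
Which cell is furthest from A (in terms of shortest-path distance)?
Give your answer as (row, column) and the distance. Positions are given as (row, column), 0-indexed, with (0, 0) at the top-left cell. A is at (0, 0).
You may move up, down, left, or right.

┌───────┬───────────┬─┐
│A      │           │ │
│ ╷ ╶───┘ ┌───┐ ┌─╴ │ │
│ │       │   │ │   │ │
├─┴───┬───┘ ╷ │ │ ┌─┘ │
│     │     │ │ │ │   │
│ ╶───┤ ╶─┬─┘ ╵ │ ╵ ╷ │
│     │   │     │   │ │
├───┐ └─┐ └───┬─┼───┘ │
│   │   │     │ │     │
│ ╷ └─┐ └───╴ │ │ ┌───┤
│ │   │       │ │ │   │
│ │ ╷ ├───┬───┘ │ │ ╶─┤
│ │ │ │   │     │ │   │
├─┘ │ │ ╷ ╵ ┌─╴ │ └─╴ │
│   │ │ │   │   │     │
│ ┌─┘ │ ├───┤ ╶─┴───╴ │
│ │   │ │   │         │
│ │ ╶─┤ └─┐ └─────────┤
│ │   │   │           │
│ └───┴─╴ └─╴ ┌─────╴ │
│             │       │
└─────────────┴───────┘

Computing BFS distances from A to all cells:
Furthest cell: (9, 2)
Distance: 63 steps

Path from A to the furthest cell:

┌───────┬───────────┬─┐
│A ↓    │↱ → → → → ↓│ │
│ ╷ ╶───┘ ┌───┐ ┌─╴ │ │
│ │↳ → → ↑│   │ │↓ ↲│ │
├─┴───┬───┘ ╷ │ │ ┌─┘ │
│     │     │ │ │↓│↱ ↓│
│ ╶───┤ ╶─┬─┘ ╵ │ ╵ ╷ │
│     │   │     │↳ ↑│↓│
├───┐ └─┐ └───┬─┼───┘ │
│   │   │     │ │↓ ← ↲│
│ ╷ └─┐ └───╴ │ │ ┌───┤
│ │↱ ↓│       │ │↓│   │
│ │ ╷ ├───┬───┘ │ │ ╶─┤
│ │↑│↓│↓ ↰│↓ ← ↰│↓│   │
├─┘ │ │ ╷ ╵ ┌─╴ │ └─╴ │
│↱ ↑│↓│↓│↑ ↲│↱ ↑│↳ → ↓│
│ ┌─┘ │ ├───┤ ╶─┴───╴ │
│↑│↓ ↲│↓│   │↑ ← ← ← ↲│
│ │ ╶─┤ └─┐ └─────────┤
│↑│↳ B│↳ ↓│           │
│ └───┴─╴ └─╴ ┌─────╴ │
│↑ ← ← ← ↲    │       │
└─────────────┴───────┘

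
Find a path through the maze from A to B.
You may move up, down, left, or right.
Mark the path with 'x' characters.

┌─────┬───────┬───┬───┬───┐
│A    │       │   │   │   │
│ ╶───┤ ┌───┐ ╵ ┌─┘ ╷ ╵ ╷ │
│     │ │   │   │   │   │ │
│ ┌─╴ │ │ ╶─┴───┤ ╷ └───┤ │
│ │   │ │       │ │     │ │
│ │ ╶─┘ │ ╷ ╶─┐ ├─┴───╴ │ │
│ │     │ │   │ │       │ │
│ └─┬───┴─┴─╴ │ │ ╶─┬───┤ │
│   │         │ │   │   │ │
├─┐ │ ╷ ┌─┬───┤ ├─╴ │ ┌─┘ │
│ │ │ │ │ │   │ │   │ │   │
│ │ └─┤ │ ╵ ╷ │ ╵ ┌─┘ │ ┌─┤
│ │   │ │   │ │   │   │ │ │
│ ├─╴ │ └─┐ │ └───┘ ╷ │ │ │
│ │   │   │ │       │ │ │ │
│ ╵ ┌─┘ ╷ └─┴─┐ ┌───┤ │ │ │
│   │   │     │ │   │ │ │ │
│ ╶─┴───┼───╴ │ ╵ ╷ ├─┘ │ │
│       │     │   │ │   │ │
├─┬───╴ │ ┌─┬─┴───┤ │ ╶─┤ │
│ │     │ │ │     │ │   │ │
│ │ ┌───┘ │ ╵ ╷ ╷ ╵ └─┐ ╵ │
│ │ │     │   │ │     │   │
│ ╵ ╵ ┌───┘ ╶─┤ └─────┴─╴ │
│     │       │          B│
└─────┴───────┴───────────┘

Finding the shortest path through the maze:
Path length: 84 steps
Directions: down → down → down → down → right → down → down → right → down → left → down → left → down → right → right → right → down → left → left → down → down → right → up → right → right → up → up → right → right → up → left → left → up → left → up → up → up → right → right → right → up → left → up → right → right → down → down → down → down → right → up → right → up → left → up → right → right → right → up → left → left → up → up → right → down → right → up → right → down → down → down → down → down → left → down → down → down → down → left → down → right → down → right → down

Solution:

┌─────┬───────┬───┬───┬───┐
│A    │       │   │x x│x x│
│ ╶───┤ ┌───┐ ╵ ┌─┘ ╷ ╵ ╷ │
│x    │ │   │   │  x│x x│x│
│ ┌─╴ │ │ ╶─┴───┤ ╷ └───┤ │
│x│   │ │  x x x│ │x x x│x│
│ │ ╶─┘ │ ╷ ╶─┐ ├─┴───╴ │ │
│x│     │ │x x│x│x x x x│x│
│ └─┬───┴─┴─╴ │ │ ╶─┬───┤ │
│x x│  x x x x│x│x x│   │x│
├─┐ │ ╷ ┌─┬───┤ ├─╴ │ ┌─┘ │
│ │x│ │x│ │   │x│x x│ │x x│
│ │ └─┤ │ ╵ ╷ │ ╵ ┌─┘ │ ┌─┤
│ │x x│x│   │ │x x│   │x│ │
│ ├─╴ │ └─┐ │ └───┘ ╷ │ │ │
│ │x x│x x│ │       │ │x│ │
│ ╵ ┌─┘ ╷ └─┴─┐ ┌───┤ │ │ │
│x x│   │x x x│ │   │ │x│ │
│ ╶─┴───┼───╴ │ ╵ ╷ ├─┘ │ │
│x x x x│x x x│   │ │x x│ │
├─┬───╴ │ ┌─┬─┴───┤ │ ╶─┤ │
│ │x x x│x│ │     │ │x x│ │
│ │ ┌───┘ │ ╵ ╷ ╷ ╵ └─┐ ╵ │
│ │x│x x x│   │ │     │x x│
│ ╵ ╵ ┌───┘ ╶─┤ └─────┴─╴ │
│  x x│       │          B│
└─────┴───────┴───────────┘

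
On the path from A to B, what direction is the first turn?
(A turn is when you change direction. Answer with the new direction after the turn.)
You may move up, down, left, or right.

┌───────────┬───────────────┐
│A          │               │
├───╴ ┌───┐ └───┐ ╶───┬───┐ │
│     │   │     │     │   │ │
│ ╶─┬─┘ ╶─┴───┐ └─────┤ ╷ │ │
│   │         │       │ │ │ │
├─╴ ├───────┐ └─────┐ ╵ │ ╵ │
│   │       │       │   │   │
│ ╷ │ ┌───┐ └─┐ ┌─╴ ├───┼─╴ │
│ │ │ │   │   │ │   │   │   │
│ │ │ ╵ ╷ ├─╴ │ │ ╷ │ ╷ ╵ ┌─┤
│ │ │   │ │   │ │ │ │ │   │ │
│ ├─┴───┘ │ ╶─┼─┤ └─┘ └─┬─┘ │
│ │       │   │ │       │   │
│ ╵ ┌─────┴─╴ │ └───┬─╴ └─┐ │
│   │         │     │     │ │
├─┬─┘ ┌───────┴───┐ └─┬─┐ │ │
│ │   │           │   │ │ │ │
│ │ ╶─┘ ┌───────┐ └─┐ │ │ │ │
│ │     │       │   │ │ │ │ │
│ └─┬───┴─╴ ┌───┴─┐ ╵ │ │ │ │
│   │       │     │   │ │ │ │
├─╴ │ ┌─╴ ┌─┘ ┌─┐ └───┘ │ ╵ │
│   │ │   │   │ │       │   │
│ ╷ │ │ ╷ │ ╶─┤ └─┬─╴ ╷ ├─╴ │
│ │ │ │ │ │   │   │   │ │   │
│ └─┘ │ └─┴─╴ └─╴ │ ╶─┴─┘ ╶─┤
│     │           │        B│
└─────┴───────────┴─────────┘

Directions: right, right, right, right, right, down, right, right, down, right, right, right, down, right, up, up, right, down, down, right, down, left, down, left, up, left, down, down, right, down, right, down, down, down, down, right, down, left, down, right
First turn direction: down

Solution:

┌───────────┬───────────────┐
│A → → → → ↓│               │
├───╴ ┌───┐ └───┐ ╶───┬───┐ │
│     │   │↳ → ↓│     │↱ ↓│ │
│ ╶─┬─┘ ╶─┴───┐ └─────┤ ╷ │ │
│   │         │↳ → → ↓│↑│↓│ │
├─╴ ├───────┐ └─────┐ ╵ │ ╵ │
│   │       │       │↳ ↑│↳ ↓│
│ ╷ │ ┌───┐ └─┐ ┌─╴ ├───┼─╴ │
│ │ │ │   │   │ │   │↓ ↰│↓ ↲│
│ │ │ ╵ ╷ ├─╴ │ │ ╷ │ ╷ ╵ ┌─┤
│ │ │   │ │   │ │ │ │↓│↑ ↲│ │
│ ├─┴───┘ │ ╶─┼─┤ └─┘ └─┬─┘ │
│ │       │   │ │    ↳ ↓│   │
│ ╵ ┌─────┴─╴ │ └───┬─╴ └─┐ │
│   │         │     │  ↳ ↓│ │
├─┬─┘ ┌───────┴───┐ └─┬─┐ │ │
│ │   │           │   │ │↓│ │
│ │ ╶─┘ ┌───────┐ └─┐ │ │ │ │
│ │     │       │   │ │ │↓│ │
│ └─┬───┴─╴ ┌───┴─┐ ╵ │ │ │ │
│   │       │     │   │ │↓│ │
├─╴ │ ┌─╴ ┌─┘ ┌─┐ └───┘ │ ╵ │
│   │ │   │   │ │       │↳ ↓│
│ ╷ │ │ ╷ │ ╶─┤ └─┬─╴ ╷ ├─╴ │
│ │ │ │ │ │   │   │   │ │↓ ↲│
│ └─┘ │ └─┴─╴ └─╴ │ ╶─┴─┘ ╶─┤
│     │           │      ↳ B│
└─────┴───────────┴─────────┘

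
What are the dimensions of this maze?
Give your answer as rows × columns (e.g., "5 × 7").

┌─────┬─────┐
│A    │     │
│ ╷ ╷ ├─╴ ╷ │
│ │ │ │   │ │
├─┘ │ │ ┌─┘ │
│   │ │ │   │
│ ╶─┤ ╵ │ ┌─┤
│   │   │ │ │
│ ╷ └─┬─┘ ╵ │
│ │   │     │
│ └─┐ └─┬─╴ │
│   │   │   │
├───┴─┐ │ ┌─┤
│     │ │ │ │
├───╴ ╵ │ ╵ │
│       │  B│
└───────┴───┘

Counting the maze dimensions:
Rows (vertical): 8
Columns (horizontal): 6
Dimensions: 8 × 6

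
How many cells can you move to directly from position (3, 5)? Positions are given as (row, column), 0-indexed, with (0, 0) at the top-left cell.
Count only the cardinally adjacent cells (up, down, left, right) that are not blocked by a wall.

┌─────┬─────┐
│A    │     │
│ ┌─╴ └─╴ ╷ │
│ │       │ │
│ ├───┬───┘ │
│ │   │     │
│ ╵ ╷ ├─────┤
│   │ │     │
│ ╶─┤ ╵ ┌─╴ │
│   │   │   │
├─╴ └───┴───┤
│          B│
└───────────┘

Checking passable neighbors of (3, 5):
Neighbors: (4, 5), (3, 4)
Count: 2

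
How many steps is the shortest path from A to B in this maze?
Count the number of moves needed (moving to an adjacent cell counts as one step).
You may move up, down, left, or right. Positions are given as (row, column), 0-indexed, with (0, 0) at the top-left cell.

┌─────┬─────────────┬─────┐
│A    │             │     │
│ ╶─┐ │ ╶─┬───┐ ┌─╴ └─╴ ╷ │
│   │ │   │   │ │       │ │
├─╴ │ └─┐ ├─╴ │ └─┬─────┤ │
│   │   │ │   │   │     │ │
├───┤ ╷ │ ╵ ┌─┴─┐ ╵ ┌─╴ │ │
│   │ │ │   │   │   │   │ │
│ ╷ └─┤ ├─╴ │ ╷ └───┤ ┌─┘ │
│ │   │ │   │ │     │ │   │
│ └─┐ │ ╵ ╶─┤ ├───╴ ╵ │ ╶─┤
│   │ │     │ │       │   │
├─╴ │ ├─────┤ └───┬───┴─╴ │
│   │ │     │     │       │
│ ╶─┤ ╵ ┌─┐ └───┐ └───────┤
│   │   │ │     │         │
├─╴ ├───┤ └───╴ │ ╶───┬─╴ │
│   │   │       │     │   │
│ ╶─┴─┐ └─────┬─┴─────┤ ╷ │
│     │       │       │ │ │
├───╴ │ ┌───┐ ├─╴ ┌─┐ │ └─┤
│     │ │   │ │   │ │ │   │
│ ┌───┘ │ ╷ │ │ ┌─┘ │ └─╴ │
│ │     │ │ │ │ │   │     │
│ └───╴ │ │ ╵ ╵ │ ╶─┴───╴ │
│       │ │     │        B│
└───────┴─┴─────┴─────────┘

Using BFS to find shortest path:
Start: (0, 0), End: (12, 12)
Path found:
(0,0) → (0,1) → (0,2) → (1,2) → (2,2) → (2,3) → (3,3) → (4,3) → (5,3) → (5,4) → (4,4) → (4,5) → (3,5) → (3,4) → (2,4) → (1,4) → (1,3) → (0,3) → (0,4) → (0,5) → (0,6) → (0,7) → (1,7) → (2,7) → (2,8) → (3,8) → (3,9) → (2,9) → (2,10) → (2,11) → (3,11) → (3,10) → (4,10) → (5,10) → (5,9) → (4,9) → (4,8) → (4,7) → (3,7) → (3,6) → (4,6) → (5,6) → (6,6) → (6,7) → (6,8) → (7,8) → (7,9) → (7,10) → (7,11) → (7,12) → (8,12) → (8,11) → (9,11) → (10,11) → (10,12) → (11,12) → (12,12)
Number of steps: 56

Solution:

┌─────┬─────────────┬─────┐
│A → ↓│↱ → → → ↓    │     │
│ ╶─┐ │ ╶─┬───┐ ┌─╴ └─╴ ╷ │
│   │↓│↑ ↰│   │↓│       │ │
├─╴ │ └─┐ ├─╴ │ └─┬─────┤ │
│   │↳ ↓│↑│   │↳ ↓│↱ → ↓│ │
├───┤ ╷ │ ╵ ┌─┴─┐ ╵ ┌─╴ │ │
│   │ │↓│↑ ↰│↓ ↰│↳ ↑│↓ ↲│ │
│ ╷ └─┤ ├─╴ │ ╷ └───┤ ┌─┘ │
│ │   │↓│↱ ↑│↓│↑ ← ↰│↓│   │
│ └─┐ │ ╵ ╶─┤ ├───╴ ╵ │ ╶─┤
│   │ │↳ ↑  │↓│    ↑ ↲│   │
├─╴ │ ├─────┤ └───┬───┴─╴ │
│   │ │     │↳ → ↓│       │
│ ╶─┤ ╵ ┌─┐ └───┐ └───────┤
│   │   │ │     │↳ → → → ↓│
├─╴ ├───┤ └───╴ │ ╶───┬─╴ │
│   │   │       │     │↓ ↲│
│ ╶─┴─┐ └─────┬─┴─────┤ ╷ │
│     │       │       │↓│ │
├───╴ │ ┌───┐ ├─╴ ┌─┐ │ └─┤
│     │ │   │ │   │ │ │↳ ↓│
│ ┌───┘ │ ╷ │ │ ┌─┘ │ └─╴ │
│ │     │ │ │ │ │   │    ↓│
│ └───╴ │ │ ╵ ╵ │ ╶─┴───╴ │
│       │ │     │        B│
└───────┴─┴─────┴─────────┘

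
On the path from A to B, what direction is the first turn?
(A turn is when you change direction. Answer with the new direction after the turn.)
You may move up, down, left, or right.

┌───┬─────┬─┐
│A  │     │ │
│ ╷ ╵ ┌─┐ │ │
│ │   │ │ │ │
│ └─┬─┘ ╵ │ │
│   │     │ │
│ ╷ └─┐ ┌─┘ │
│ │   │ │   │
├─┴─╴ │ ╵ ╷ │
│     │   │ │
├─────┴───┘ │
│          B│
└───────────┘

Directions: right, down, right, up, right, right, down, down, left, down, down, right, up, right, down, down
First turn direction: down

Solution:

┌───┬─────┬─┐
│A ↓│↱ → ↓│ │
│ ╷ ╵ ┌─┐ │ │
│ │↳ ↑│ │↓│ │
│ └─┬─┘ ╵ │ │
│   │  ↓ ↲│ │
│ ╷ └─┐ ┌─┘ │
│ │   │↓│↱ ↓│
├─┴─╴ │ ╵ ╷ │
│     │↳ ↑│↓│
├─────┴───┘ │
│          B│
└───────────┘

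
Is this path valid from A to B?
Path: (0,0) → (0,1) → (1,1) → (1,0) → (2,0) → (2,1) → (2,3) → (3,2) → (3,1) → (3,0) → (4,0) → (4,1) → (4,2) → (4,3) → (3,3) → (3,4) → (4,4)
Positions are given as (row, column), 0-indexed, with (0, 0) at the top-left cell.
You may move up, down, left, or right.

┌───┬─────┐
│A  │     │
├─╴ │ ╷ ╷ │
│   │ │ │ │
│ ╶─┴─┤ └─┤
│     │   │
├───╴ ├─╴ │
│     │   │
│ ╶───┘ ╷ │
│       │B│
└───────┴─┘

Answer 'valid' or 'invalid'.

Checking path validity:
Result: Invalid move at step 6: cannot move from (2, 1) to (2, 3).

invalid

Correct solution:

┌───┬─────┐
│A ↓│     │
├─╴ │ ╷ ╷ │
│↓ ↲│ │ │ │
│ ╶─┴─┤ └─┤
│↳ → ↓│   │
├───╴ ├─╴ │
│↓ ← ↲│↱ ↓│
│ ╶───┘ ╷ │
│↳ → → ↑│B│
└───────┴─┘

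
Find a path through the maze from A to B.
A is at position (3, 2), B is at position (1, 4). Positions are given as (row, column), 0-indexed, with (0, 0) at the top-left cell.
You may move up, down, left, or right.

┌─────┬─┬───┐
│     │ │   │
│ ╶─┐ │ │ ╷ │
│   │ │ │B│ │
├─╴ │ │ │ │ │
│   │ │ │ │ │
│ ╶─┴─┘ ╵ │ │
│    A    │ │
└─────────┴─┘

Finding the shortest path from (3, 2) to (1, 4):
Path length: 4 steps
Directions: right → right → up → up

Solution:

┌─────┬─┬───┐
│     │ │   │
│ ╶─┐ │ │ ╷ │
│   │ │ │B│ │
├─╴ │ │ │ │ │
│   │ │ │↑│ │
│ ╶─┴─┘ ╵ │ │
│    A → ↑│ │
└─────────┴─┘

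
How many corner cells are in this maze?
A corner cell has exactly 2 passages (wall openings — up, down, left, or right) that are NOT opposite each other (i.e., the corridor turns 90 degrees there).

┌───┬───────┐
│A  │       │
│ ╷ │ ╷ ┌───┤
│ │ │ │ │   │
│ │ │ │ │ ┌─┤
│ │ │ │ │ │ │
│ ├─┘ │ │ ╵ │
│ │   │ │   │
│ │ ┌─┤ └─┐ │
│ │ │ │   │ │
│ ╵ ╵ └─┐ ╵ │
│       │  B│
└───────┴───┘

Counting corner cells (2 non-opposite passages):
Total corners: 12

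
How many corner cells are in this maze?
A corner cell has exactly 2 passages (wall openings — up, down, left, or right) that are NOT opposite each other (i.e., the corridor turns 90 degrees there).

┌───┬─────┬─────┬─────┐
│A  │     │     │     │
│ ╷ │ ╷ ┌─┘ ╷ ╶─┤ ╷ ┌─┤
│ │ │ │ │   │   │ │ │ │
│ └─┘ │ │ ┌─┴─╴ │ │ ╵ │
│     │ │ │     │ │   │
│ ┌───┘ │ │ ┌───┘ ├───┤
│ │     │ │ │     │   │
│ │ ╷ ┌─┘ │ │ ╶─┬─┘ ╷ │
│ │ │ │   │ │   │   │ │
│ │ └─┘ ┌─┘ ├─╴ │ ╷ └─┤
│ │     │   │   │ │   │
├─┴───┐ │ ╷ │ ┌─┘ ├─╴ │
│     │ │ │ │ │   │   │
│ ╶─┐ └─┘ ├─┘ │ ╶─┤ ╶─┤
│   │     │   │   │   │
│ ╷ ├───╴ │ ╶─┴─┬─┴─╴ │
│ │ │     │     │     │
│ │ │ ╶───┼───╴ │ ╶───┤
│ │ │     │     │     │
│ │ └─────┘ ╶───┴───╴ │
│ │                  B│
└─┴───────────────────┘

Counting corner cells (2 non-opposite passages):
Total corners: 57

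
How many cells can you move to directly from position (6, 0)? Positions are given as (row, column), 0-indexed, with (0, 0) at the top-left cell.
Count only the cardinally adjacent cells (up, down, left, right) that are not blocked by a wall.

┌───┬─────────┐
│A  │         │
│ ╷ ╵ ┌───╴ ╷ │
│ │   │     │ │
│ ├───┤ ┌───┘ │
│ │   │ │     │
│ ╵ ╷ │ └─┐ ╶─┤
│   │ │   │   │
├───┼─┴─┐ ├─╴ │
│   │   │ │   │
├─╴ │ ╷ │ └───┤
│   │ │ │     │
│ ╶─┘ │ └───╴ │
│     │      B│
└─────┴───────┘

Checking passable neighbors of (6, 0):
Neighbors: (5, 0), (6, 1)
Count: 2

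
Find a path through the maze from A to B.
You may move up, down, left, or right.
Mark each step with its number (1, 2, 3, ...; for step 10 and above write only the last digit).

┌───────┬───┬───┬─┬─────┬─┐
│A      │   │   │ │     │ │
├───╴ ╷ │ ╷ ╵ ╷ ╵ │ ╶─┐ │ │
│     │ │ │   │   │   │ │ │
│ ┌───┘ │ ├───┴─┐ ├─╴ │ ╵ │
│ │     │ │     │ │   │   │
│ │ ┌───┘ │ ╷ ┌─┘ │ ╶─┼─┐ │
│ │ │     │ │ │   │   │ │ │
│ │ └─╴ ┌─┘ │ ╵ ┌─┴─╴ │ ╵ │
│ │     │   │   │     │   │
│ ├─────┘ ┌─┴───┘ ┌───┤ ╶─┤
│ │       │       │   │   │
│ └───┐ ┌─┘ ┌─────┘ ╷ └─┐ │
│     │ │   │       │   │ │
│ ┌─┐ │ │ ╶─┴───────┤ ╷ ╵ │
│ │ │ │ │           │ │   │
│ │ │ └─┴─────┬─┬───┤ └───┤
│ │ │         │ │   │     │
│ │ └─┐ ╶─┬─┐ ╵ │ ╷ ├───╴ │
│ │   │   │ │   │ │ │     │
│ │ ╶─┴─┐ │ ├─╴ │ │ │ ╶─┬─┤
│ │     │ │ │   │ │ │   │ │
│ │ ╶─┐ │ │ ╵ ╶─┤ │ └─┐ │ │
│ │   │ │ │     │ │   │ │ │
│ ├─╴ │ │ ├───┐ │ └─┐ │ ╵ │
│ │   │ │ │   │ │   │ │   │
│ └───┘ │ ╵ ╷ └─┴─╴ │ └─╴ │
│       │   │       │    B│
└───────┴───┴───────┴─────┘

Finding the shortest path through the maze:
Path length: 43 steps
Directions: right → right → down → left → left → down → down → down → down → down → right → right → down → down → right → down → right → down → down → down → down → right → up → right → down → right → right → right → up → left → up → up → up → up → right → down → down → down → right → down → down → right → right

Solution:

┌───────┬───┬───┬─┬─────┬─┐
│A 1 2  │   │   │ │     │ │
├───╴ ╷ │ ╷ ╵ ╷ ╵ │ ╶─┐ │ │
│5 4 3│ │ │   │   │   │ │ │
│ ┌───┘ │ ├───┴─┐ ├─╴ │ ╵ │
│6│     │ │     │ │   │   │
│ │ ┌───┘ │ ╷ ┌─┘ │ ╶─┼─┐ │
│7│ │     │ │ │   │   │ │ │
│ │ └─╴ ┌─┘ │ ╵ ┌─┴─╴ │ ╵ │
│8│     │   │   │     │   │
│ ├─────┘ ┌─┴───┘ ┌───┤ ╶─┤
│9│       │       │   │   │
│ └───┐ ┌─┘ ┌─────┘ ╷ └─┐ │
│0 1 2│ │   │       │   │ │
│ ┌─┐ │ │ ╶─┴───────┤ ╷ ╵ │
│ │ │3│ │           │ │   │
│ │ │ └─┴─────┬─┬───┤ └───┤
│ │ │4 5      │ │4 5│     │
│ │ └─┐ ╶─┬─┐ ╵ │ ╷ ├───╴ │
│ │   │6 7│ │   │3│6│     │
│ │ ╶─┴─┐ │ ├─╴ │ │ │ ╶─┬─┤
│ │     │8│ │   │2│7│   │ │
│ │ ╶─┐ │ │ ╵ ╶─┤ │ └─┐ │ │
│ │   │ │9│     │1│8 9│ │ │
│ ├─╴ │ │ ├───┐ │ └─┐ │ ╵ │
│ │   │ │0│3 4│ │0 9│0│   │
│ └───┘ │ ╵ ╷ └─┴─╴ │ └─╴ │
│       │1 2│5 6 7 8│1 2 B│
└───────┴───┴───────┴─────┘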